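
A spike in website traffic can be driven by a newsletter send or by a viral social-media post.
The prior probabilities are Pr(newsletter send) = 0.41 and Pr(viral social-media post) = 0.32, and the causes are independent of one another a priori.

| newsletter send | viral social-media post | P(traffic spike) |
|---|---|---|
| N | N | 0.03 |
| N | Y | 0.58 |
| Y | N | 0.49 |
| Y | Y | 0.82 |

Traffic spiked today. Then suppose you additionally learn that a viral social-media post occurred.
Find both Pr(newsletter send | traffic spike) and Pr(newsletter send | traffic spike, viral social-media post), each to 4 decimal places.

Pr(newsletter send | traffic spike) ≈ 0.6677; Pr(newsletter send | traffic spike, viral social-media post) ≈ 0.4956

Weight on newsletter send=true, given the evidence: 0.136612 + 0.107584 = 0.244196
Normalizer over all consistent configurations: 0.03·0.59·0.68 + 0.58·0.59·0.32 + 0.49·0.41·0.68 + 0.82·0.41·0.32 = 0.365736
Posterior = 0.244196 / 0.365736 ≈ 0.6677

Now also conditioning on viral social-media post=true:
Weight on newsletter send=true, given the evidence: 0.82*0.41 = 0.336200
The normalizing constant is 0.58*0.59 + 0.82*0.41 = 0.678400
Posterior = 0.336200 / 0.678400 ≈ 0.4956
The drop from 0.6677 to 0.4956 is the explaining-away (discounting) effect.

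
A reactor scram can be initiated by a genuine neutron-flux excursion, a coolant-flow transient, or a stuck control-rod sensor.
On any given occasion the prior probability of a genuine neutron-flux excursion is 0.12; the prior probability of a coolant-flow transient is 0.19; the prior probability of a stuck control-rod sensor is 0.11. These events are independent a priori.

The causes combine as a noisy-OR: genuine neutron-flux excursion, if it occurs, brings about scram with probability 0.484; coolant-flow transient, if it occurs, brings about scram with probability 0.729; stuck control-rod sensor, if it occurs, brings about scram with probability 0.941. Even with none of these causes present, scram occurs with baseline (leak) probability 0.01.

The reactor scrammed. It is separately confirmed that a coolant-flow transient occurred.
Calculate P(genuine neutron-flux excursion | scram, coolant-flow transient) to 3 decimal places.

P(genuine neutron-flux excursion | scram, coolant-flow transient) ≈ 0.136

Under noisy-OR, P(scram | causes) = 1 − (1−0.01)·∏(1−qᵢ) over the active causes.
Sum P(scram|·) weighted by the priors over the 4 (genuine neutron-flux excursion, stuck control-rod sensor) configurations:
  P(scram | coolant-flow transient) = 0.73171·0.88·0.89 + 0.984171·0.88·0.11 + 0.861562·0.12·0.89 + 0.991832·0.12·0.11
        = 0.573075 + 0.095268 + 0.092015 + 0.013092 = 0.773450
Configurations with genuine neutron-flux excursion contribute 0.105107, so
  P(genuine neutron-flux excursion | scram, coolant-flow transient) = 0.105107 / 0.773450 ≈ 0.136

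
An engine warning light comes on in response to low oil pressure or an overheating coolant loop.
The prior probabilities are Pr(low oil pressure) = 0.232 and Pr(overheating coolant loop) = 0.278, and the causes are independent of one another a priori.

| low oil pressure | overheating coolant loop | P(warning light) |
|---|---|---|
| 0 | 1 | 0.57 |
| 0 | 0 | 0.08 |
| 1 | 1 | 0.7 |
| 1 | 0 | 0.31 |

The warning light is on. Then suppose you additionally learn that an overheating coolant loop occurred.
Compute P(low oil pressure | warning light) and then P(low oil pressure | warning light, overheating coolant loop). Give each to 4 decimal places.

P(warning light) = 0.08*0.768*0.722 + 0.57*0.768*0.278 + 0.31*0.232*0.722 + 0.7*0.232*0.278 = 0.044360 + 0.121697 + 0.051926 + 0.045147 = 0.263130
The low oil pressure-present share is 0.051926 + 0.045147 = 0.097073.
Hence the posterior is 0.097073/0.263130 ≈ 0.3689.

With the extra evidence:
Enumerate both values of low oil pressure and weight by the priors:
  P(warning light | overheating coolant loop) = 0.57·0.768 + 0.7·0.232
        = 0.437760 + 0.162400 = 0.600160
Keeping only the low oil pressure-present terms gives 0.162400, so
  P(low oil pressure | warning light, overheating coolant loop) = 0.162400 / 0.600160 ≈ 0.2706

P(low oil pressure | warning light) ≈ 0.3689; P(low oil pressure | warning light, overheating coolant loop) ≈ 0.2706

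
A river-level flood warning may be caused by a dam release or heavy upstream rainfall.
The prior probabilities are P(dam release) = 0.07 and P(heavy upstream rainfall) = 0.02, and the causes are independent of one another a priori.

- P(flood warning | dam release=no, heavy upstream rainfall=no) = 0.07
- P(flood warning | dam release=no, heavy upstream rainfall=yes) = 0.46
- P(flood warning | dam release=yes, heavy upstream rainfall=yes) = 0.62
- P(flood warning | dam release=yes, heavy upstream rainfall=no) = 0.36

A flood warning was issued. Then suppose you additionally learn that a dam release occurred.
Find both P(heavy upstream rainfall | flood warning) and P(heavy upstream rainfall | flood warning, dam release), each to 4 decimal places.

P(heavy upstream rainfall | flood warning) ≈ 0.0962; P(heavy upstream rainfall | flood warning, dam release) ≈ 0.0340

P(flood warning) = 0.07×0.93×0.98 + 0.46×0.93×0.02 + 0.36×0.07×0.98 + 0.62×0.07×0.02 = 0.063798 + 0.008556 + 0.024696 + 0.000868 = 0.097918
Of this, 0.009424 comes from 0.008556 + 0.000868 (the heavy upstream rainfall=true cases).
Hence the posterior is 0.009424/0.097918 ≈ 0.0962.

Now also conditioning on dam release=true:
Sum P(flood warning|·) weighted by the priors over both values of heavy upstream rainfall:
  P(flood warning | dam release) = 0.36×0.98 + 0.62×0.02
        = 0.352800 + 0.012400 = 0.365200
Keeping only the heavy upstream rainfall-present terms gives 0.012400, so
  P(heavy upstream rainfall | flood warning, dam release) = 0.012400 / 0.365200 ≈ 0.0340
The drop from 0.0962 to 0.0340 is the explaining-away (discounting) effect.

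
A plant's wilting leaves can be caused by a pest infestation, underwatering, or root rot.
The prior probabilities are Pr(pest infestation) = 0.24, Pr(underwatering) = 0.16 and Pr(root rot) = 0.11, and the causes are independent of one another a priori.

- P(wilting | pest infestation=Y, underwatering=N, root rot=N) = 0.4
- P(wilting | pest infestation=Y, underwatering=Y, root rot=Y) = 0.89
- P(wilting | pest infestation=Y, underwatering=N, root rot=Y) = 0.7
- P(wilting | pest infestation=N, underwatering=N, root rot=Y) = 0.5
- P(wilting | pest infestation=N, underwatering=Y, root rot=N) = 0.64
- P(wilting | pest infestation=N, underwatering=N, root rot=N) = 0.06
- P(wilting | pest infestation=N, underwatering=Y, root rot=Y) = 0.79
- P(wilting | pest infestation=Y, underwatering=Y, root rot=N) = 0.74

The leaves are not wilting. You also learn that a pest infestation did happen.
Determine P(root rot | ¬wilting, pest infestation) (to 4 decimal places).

P(root rot | ¬wilting, pest infestation) ≈ 0.0576

Weight on root rot=true, given the evidence: 0.027720 + 0.001936 = 0.029656
Normalizer over all consistent configurations: 0.6×0.84×0.89 + 0.3×0.84×0.11 + 0.26×0.16×0.89 + 0.11×0.16×0.11 = 0.515240
P(root rot | ¬wilting, pest infestation) = 0.029656/0.515240 ≈ 0.0576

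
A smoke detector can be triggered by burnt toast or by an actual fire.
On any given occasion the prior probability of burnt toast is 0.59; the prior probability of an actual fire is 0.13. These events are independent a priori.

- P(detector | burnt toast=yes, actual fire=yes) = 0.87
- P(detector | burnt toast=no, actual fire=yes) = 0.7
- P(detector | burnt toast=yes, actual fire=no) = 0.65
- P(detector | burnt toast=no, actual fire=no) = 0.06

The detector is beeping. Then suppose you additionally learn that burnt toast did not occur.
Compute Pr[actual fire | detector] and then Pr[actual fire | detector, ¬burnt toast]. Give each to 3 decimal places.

P(detector) = 0.06×0.41×0.87 + 0.7×0.41×0.13 + 0.65×0.59×0.87 + 0.87×0.59×0.13 = 0.021402 + 0.037310 + 0.333645 + 0.066729 = 0.459086
Restricting to configurations with actual fire present: 0.037310 + 0.066729 = 0.104039.
P(actual fire | detector) = 0.104039 / 0.459086 ≈ 0.227

With the extra evidence:
P(detector | ¬burnt toast) = 0.06·0.87 + 0.7·0.13 = 0.052200 + 0.091000 = 0.143200
The actual fire-present share is 0.7·0.13 = 0.091000.
Hence the posterior is 0.091000/0.143200 ≈ 0.635.
Ruling out burnt toast raises the posterior on actual fire — the flip side of explaining away.

Pr[actual fire | detector] ≈ 0.227; Pr[actual fire | detector, ¬burnt toast] ≈ 0.635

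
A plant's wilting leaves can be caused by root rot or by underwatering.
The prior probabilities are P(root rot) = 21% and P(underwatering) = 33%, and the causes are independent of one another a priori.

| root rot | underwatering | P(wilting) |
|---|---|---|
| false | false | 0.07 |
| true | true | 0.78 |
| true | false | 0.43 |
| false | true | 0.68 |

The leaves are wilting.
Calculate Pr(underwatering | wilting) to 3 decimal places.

Numerator (weight on configurations with underwatering): 0.177276 + 0.054054 = 0.231330
Normalizer over all consistent configurations: 0.07*0.79*0.67 + 0.68*0.79*0.33 + 0.43*0.21*0.67 + 0.78*0.21*0.33 = 0.328882
Posterior = 0.231330 / 0.328882 ≈ 0.703

Pr(underwatering | wilting) ≈ 0.703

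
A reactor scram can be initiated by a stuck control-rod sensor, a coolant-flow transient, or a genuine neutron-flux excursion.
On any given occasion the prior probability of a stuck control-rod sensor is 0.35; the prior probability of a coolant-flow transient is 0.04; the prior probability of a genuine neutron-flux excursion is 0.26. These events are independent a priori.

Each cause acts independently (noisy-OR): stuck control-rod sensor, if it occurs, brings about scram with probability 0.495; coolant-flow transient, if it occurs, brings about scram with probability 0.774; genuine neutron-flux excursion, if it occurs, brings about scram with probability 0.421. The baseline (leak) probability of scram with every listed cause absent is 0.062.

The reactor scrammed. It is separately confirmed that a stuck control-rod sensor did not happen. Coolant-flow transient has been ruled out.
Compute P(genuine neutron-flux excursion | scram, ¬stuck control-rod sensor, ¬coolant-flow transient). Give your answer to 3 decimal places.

Under noisy-OR, P(scram | causes) = 1 − (1−0.062)·∏(1−qᵢ) over the active causes.
By total probability over both values of genuine neutron-flux excursion:
  P(scram | ¬stuck control-rod sensor, ¬coolant-flow transient) = 0.062×0.74 + 0.456898×0.26
        = 0.045880 + 0.118793 = 0.164673
The terms with genuine neutron-flux excursion present sum to 0.118793, so
  P(genuine neutron-flux excursion | scram, ¬stuck control-rod sensor, ¬coolant-flow transient) = 0.118793 / 0.164673 ≈ 0.721

P(genuine neutron-flux excursion | scram, ¬stuck control-rod sensor, ¬coolant-flow transient) ≈ 0.721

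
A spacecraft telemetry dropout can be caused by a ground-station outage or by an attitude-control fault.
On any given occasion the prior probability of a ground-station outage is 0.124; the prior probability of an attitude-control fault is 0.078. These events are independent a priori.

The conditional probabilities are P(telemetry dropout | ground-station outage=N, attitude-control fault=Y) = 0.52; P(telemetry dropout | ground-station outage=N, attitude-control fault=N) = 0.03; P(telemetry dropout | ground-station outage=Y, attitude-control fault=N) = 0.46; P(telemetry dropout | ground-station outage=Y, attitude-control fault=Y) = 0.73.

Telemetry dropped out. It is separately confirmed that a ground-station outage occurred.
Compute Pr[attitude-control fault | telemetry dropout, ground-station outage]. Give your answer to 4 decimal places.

Pr[attitude-control fault | telemetry dropout, ground-station outage] ≈ 0.1184

P(telemetry dropout | ground-station outage) = 0.46·0.922 + 0.73·0.078 = 0.424120 + 0.056940 = 0.481060
Restricting to configurations with attitude-control fault present: 0.73·0.078 = 0.056940.
Hence the posterior is 0.056940/0.481060 ≈ 0.1184.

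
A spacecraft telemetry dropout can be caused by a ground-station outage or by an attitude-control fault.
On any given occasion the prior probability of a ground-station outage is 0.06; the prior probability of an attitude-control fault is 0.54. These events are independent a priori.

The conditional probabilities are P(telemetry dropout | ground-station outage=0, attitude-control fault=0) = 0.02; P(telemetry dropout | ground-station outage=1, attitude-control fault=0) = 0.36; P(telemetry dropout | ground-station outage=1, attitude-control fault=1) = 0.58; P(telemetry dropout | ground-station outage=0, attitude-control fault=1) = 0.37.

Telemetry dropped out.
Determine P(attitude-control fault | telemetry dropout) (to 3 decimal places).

Sum P(telemetry dropout|·) weighted by the priors over the 4 (ground-station outage, attitude-control fault) configurations:
  P(telemetry dropout) = 0.02×0.94×0.46 + 0.37×0.94×0.54 + 0.36×0.06×0.46 + 0.58×0.06×0.54
        = 0.008648 + 0.187812 + 0.009936 + 0.018792 = 0.225188
The terms with attitude-control fault present sum to 0.206604, so
  P(attitude-control fault | telemetry dropout) = 0.206604 / 0.225188 ≈ 0.917

P(attitude-control fault | telemetry dropout) ≈ 0.917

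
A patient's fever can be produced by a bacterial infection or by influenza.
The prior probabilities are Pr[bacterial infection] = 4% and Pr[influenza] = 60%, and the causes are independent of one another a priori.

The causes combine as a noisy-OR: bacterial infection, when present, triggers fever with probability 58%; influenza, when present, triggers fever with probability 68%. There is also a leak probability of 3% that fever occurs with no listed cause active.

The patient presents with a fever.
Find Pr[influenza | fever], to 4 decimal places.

Under noisy-OR, P(fever | causes) = 1 − (1−0.03)·∏(1−qᵢ) over the active causes.
For the numerator, keep only influenza=true terms: 0.397210 + 0.020871 = 0.418081
Denominator P(fever): 0.03·0.96·0.4 + 0.6896·0.96·0.6 + 0.5926·0.04·0.4 + 0.869632·0.04·0.6 = 0.439083
P(influenza | fever) = 0.418081/0.439083 ≈ 0.9522

Pr[influenza | fever] ≈ 0.9522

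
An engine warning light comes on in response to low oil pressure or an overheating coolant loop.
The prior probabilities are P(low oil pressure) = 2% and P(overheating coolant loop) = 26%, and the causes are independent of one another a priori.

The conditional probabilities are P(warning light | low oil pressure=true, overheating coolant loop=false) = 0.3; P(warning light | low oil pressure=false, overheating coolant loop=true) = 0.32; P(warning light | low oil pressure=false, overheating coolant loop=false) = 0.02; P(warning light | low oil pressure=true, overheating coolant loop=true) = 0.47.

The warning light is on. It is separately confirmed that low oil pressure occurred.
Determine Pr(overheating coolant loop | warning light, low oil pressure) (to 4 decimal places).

P(warning light | low oil pressure) = 0.3*0.74 + 0.47*0.26 = 0.222000 + 0.122200 = 0.344200
The overheating coolant loop-present share is 0.47*0.26 = 0.122200.
P(overheating coolant loop | warning light, low oil pressure) = 0.122200 / 0.344200 ≈ 0.3550

Pr(overheating coolant loop | warning light, low oil pressure) ≈ 0.3550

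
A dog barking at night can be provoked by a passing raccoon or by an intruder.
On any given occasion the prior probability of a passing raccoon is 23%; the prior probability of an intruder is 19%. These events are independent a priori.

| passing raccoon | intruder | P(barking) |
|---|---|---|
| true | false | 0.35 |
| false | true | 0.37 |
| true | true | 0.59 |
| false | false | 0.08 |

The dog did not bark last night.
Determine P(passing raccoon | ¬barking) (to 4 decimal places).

By total probability over the 4 (passing raccoon, intruder) configurations:
  P(¬barking) = 0.92*0.77*0.81 + 0.63*0.77*0.19 + 0.65*0.23*0.81 + 0.41*0.23*0.19
        = 0.573804 + 0.092169 + 0.121095 + 0.017917 = 0.804985
Keeping only the passing raccoon-present terms gives 0.139012, so
  P(passing raccoon | ¬barking) = 0.139012 / 0.804985 ≈ 0.1727

P(passing raccoon | ¬barking) ≈ 0.1727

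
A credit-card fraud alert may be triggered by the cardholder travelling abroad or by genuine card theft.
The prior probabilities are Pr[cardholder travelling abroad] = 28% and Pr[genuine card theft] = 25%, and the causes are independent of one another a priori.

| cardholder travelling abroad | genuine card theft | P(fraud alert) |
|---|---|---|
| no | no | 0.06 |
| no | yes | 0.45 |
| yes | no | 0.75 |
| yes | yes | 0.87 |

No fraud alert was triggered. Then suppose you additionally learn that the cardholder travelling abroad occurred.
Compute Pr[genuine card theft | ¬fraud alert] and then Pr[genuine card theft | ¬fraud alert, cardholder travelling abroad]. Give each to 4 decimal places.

Pr[genuine card theft | ¬fraud alert] ≈ 0.1618; Pr[genuine card theft | ¬fraud alert, cardholder travelling abroad] ≈ 0.1477

P(¬fraud alert) = 0.94·0.72·0.75 + 0.55·0.72·0.25 + 0.25·0.28·0.75 + 0.13·0.28·0.25 = 0.507600 + 0.099000 + 0.052500 + 0.009100 = 0.668200
Of this, 0.108100 comes from 0.099000 + 0.009100 (the genuine card theft=true cases).
So P(genuine card theft | ¬fraud alert) = 0.108100/0.668200 ≈ 0.1618.

Now also conditioning on cardholder travelling abroad=true:
Numerator (weight on configurations with genuine card theft): 0.13*0.25 = 0.032500
Normalizer over all consistent configurations: 0.25*0.75 + 0.13*0.25 = 0.220000
Posterior = 0.032500 / 0.220000 ≈ 0.1477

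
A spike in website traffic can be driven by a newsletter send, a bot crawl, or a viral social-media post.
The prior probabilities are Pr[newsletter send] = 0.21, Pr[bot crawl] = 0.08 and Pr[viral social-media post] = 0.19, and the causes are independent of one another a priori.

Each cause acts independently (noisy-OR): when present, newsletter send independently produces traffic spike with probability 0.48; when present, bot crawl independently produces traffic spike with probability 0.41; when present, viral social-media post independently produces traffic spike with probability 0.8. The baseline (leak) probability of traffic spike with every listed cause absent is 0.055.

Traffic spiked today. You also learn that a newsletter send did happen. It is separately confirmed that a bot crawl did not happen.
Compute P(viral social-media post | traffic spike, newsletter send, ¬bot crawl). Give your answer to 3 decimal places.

P(viral social-media post | traffic spike, newsletter send, ¬bot crawl) ≈ 0.294

Under noisy-OR, P(traffic spike | causes) = 1 − (1−0.055)·∏(1−qᵢ) over the active causes.
P(traffic spike | newsletter send, ¬bot crawl) = 0.5086·0.81 + 0.90172·0.19 = 0.411966 + 0.171327 = 0.583293
Of this, 0.171327 comes from 0.90172·0.19 (the viral social-media post=true cases).
So P(viral social-media post | traffic spike, newsletter send, ¬bot crawl) = 0.171327/0.583293 ≈ 0.294.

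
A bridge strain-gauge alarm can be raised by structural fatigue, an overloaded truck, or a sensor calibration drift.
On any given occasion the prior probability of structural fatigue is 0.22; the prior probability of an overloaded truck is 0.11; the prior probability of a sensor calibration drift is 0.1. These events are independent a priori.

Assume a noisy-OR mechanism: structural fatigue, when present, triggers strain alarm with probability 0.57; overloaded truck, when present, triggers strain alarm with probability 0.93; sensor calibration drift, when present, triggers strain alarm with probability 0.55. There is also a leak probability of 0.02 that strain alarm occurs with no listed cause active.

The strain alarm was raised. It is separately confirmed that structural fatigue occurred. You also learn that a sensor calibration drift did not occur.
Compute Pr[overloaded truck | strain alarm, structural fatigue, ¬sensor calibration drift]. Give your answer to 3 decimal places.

Pr[overloaded truck | strain alarm, structural fatigue, ¬sensor calibration drift] ≈ 0.172

Under noisy-OR, P(strain alarm | causes) = 1 − (1−0.02)·∏(1−qᵢ) over the active causes.
For the numerator, keep only overloaded truck=true terms: 0.970502×0.11 = 0.106755
Denominator P(strain alarm | structural fatigue, ¬sensor calibration drift): 0.5786×0.89 + 0.970502×0.11 = 0.621709
Posterior = 0.106755 / 0.621709 ≈ 0.172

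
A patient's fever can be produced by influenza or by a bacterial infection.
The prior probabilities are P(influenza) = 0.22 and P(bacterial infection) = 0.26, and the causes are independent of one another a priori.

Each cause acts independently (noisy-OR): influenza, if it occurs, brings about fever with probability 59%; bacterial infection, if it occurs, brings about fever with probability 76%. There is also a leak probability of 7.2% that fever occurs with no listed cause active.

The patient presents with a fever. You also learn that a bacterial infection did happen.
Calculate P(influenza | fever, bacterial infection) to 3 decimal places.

P(influenza | fever, bacterial infection) ≈ 0.248

Under noisy-OR, P(fever | causes) = 1 − (1−0.072)·∏(1−qᵢ) over the active causes.
For the numerator, keep only influenza=true terms: 0.908685*0.22 = 0.199911
Normalizer over all consistent configurations: 0.77728*0.78 + 0.908685*0.22 = 0.806189
P(influenza | fever, bacterial infection) = 0.199911/0.806189 ≈ 0.248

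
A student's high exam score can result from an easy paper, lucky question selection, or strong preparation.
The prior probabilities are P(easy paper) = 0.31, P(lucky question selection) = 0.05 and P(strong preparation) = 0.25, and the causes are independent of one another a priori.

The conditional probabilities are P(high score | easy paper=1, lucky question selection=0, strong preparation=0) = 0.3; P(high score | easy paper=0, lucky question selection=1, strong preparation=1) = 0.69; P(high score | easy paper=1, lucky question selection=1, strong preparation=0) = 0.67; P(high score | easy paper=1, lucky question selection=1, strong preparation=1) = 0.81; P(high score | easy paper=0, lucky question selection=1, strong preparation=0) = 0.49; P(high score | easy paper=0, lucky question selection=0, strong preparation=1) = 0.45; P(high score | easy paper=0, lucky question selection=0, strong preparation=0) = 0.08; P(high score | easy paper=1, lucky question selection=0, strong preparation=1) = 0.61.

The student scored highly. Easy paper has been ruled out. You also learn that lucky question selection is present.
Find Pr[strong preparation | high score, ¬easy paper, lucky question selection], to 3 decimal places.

P(high score | ¬easy paper, lucky question selection) = 0.49×0.75 + 0.69×0.25 = 0.367500 + 0.172500 = 0.540000
The strong preparation-present share is 0.69×0.25 = 0.172500.
P(strong preparation | high score, ¬easy paper, lucky question selection) = 0.172500 / 0.540000 ≈ 0.319

Pr[strong preparation | high score, ¬easy paper, lucky question selection] ≈ 0.319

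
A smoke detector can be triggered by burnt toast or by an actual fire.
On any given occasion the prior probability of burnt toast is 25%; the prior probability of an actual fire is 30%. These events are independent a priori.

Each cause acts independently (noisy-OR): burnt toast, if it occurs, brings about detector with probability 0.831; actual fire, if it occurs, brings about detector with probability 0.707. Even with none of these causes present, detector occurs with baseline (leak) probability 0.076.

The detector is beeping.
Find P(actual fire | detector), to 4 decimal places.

Under noisy-OR, P(detector | causes) = 1 − (1−0.076)·∏(1−qᵢ) over the active causes.
For the numerator, keep only actual fire=true terms: 0.164085 + 0.071568 = 0.235653
Normalizer over all consistent configurations: 0.076·0.75·0.7 + 0.729268·0.75·0.3 + 0.843844·0.25·0.7 + 0.954246·0.25·0.3 = 0.423226
P(actual fire | detector) = 0.235653/0.423226 ≈ 0.5568

P(actual fire | detector) ≈ 0.5568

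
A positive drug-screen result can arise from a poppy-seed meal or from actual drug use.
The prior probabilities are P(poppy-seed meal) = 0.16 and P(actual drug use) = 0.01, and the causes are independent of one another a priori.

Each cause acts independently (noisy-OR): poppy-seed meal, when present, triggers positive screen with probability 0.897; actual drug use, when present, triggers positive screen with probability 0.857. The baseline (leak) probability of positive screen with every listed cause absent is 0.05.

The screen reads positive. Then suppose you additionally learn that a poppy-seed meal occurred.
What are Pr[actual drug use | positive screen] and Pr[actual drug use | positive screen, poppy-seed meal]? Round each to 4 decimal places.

Pr[actual drug use | positive screen] ≈ 0.0457; Pr[actual drug use | positive screen, poppy-seed meal] ≈ 0.0109

Under noisy-OR, P(positive screen | causes) = 1 − (1−0.05)·∏(1−qᵢ) over the active causes.
For the numerator, keep only actual drug use=true terms: 0.007259 + 0.001578 = 0.008837
Denominator P(positive screen): 0.05·0.84·0.99 + 0.86415·0.84·0.01 + 0.90215·0.16·0.99 + 0.986007·0.16·0.01 = 0.193318
Posterior = 0.008837 / 0.193318 ≈ 0.0457

Now also conditioning on poppy-seed meal=true:
P(positive screen | poppy-seed meal) = 0.90215*0.99 + 0.986007*0.01 = 0.893128 + 0.009860 = 0.902988
Restricting to configurations with actual drug use present: 0.986007*0.01 = 0.009860.
Hence the posterior is 0.009860/0.902988 ≈ 0.0109.
This is intercausal reasoning (explaining away): once poppy-seed meal accounts for the positive screen, actual drug use becomes less likely.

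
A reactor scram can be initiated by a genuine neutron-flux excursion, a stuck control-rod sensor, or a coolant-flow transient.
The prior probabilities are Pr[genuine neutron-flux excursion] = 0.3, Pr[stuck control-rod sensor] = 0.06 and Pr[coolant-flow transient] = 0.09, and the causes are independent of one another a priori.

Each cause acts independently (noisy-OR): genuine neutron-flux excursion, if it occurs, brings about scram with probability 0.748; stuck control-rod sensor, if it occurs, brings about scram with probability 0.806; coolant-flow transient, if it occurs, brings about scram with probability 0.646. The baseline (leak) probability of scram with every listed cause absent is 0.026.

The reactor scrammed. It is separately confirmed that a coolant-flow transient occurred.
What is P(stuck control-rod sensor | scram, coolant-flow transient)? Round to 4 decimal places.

Under noisy-OR, P(scram | causes) = 1 − (1−0.026)·∏(1−qᵢ) over the active causes.
P(scram | coolant-flow transient) = 0.655204·0.7·0.94 + 0.93311·0.7·0.06 + 0.913111·0.3·0.94 + 0.983144·0.3·0.06 = 0.431124 + 0.039191 + 0.257497 + 0.017697 = 0.745509
The stuck control-rod sensor-present share is 0.039191 + 0.017697 = 0.056888.
P(stuck control-rod sensor | scram, coolant-flow transient) = 0.056888 / 0.745509 ≈ 0.0763

P(stuck control-rod sensor | scram, coolant-flow transient) ≈ 0.0763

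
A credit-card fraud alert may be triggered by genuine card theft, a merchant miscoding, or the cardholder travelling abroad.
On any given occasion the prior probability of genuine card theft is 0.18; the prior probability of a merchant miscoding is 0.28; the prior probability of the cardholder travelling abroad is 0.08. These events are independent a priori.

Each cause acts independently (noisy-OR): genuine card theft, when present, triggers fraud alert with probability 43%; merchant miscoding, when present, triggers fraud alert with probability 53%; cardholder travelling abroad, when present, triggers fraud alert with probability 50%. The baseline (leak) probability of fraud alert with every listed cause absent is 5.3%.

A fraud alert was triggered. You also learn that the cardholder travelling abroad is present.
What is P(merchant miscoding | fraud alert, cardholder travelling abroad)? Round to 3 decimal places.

P(merchant miscoding | fraud alert, cardholder travelling abroad) ≈ 0.354

Under noisy-OR, P(fraud alert | causes) = 1 − (1−0.053)·∏(1−qᵢ) over the active causes.
P(fraud alert | cardholder travelling abroad) = 0.5265*0.82*0.72 + 0.777455*0.82*0.28 + 0.730105*0.18*0.72 + 0.873149*0.18*0.28 = 0.310846 + 0.178504 + 0.094622 + 0.044007 = 0.627979
Restricting to configurations with merchant miscoding present: 0.178504 + 0.044007 = 0.222511.
Hence the posterior is 0.222511/0.627979 ≈ 0.354.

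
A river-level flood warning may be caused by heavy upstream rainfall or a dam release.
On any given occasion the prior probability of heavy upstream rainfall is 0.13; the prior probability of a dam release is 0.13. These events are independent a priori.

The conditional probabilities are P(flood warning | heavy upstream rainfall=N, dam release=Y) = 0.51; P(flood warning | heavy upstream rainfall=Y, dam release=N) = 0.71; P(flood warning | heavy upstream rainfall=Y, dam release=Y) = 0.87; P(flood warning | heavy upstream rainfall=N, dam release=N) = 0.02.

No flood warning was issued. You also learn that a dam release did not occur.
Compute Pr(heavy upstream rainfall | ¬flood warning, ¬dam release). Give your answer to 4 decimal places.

Pr(heavy upstream rainfall | ¬flood warning, ¬dam release) ≈ 0.0423

Weight on heavy upstream rainfall=true, given the evidence: 0.29·0.13 = 0.037700
The normalizing constant is 0.98·0.87 + 0.29·0.13 = 0.890300
P(heavy upstream rainfall | ¬flood warning, ¬dam release) = 0.037700/0.890300 ≈ 0.0423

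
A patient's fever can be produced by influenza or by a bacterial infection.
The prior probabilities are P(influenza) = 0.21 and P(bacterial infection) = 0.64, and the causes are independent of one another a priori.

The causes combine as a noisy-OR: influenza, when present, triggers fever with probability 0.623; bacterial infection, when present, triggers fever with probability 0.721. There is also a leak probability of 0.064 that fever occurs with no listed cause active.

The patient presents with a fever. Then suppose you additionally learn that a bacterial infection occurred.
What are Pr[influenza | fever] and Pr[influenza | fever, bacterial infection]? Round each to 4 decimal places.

Under noisy-OR, P(fever | causes) = 1 − (1−0.064)·∏(1−qᵢ) over the active causes.
By total probability over the 4 (influenza, bacterial infection) configurations:
  P(fever) = 0.064*0.79*0.36 + 0.738856*0.79*0.64 + 0.647128*0.21*0.36 + 0.901549*0.21*0.64
        = 0.018202 + 0.373566 + 0.048923 + 0.121168 = 0.561859
Configurations with influenza contribute 0.170091, so
  P(influenza | fever) = 0.170091 / 0.561859 ≈ 0.3027

With the extra evidence:
By total probability over both values of influenza:
  P(fever | bacterial infection) = 0.738856×0.79 + 0.901549×0.21
        = 0.583696 + 0.189325 = 0.773021
Keeping only the influenza-present terms gives 0.189325, so
  P(influenza | fever, bacterial infection) = 0.189325 / 0.773021 ≈ 0.2449
Conditioning on bacterial infection lowers the posterior on influenza: the classic explaining-away effect in a common-effect structure.

Pr[influenza | fever] ≈ 0.3027; Pr[influenza | fever, bacterial infection] ≈ 0.2449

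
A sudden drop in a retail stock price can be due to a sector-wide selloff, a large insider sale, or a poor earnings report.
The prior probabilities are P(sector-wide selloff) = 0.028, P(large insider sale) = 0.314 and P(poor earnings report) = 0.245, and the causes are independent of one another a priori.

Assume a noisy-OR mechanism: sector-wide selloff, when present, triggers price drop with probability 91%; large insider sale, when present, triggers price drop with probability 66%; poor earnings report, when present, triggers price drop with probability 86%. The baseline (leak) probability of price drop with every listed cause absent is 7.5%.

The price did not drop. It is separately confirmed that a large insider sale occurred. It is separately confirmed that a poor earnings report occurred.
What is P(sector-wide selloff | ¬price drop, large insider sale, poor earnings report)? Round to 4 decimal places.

P(sector-wide selloff | ¬price drop, large insider sale, poor earnings report) ≈ 0.0026

Under noisy-OR, P(price drop | causes) = 1 − (1−0.075)·∏(1−qᵢ) over the active causes.
By total probability over both values of sector-wide selloff:
  P(¬price drop | large insider sale, poor earnings report) = 0.04403×0.972 + 0.003963×0.028
        = 0.042797 + 0.000111 = 0.042908
Keeping only the sector-wide selloff-present terms gives 0.000111, so
  P(sector-wide selloff | ¬price drop, large insider sale, poor earnings report) = 0.000111 / 0.042908 ≈ 0.0026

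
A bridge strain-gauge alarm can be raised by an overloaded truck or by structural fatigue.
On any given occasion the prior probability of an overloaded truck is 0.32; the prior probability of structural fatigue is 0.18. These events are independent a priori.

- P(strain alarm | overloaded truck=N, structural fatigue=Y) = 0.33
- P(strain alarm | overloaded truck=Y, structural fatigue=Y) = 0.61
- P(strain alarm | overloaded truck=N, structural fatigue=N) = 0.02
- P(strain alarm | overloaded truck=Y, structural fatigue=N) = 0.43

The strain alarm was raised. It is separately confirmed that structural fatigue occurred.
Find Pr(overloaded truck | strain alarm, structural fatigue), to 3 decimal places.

By total probability over both values of overloaded truck:
  P(strain alarm | structural fatigue) = 0.33·0.68 + 0.61·0.32
        = 0.224400 + 0.195200 = 0.419600
Configurations with overloaded truck contribute 0.195200, so
  P(overloaded truck | strain alarm, structural fatigue) = 0.195200 / 0.419600 ≈ 0.465

Pr(overloaded truck | strain alarm, structural fatigue) ≈ 0.465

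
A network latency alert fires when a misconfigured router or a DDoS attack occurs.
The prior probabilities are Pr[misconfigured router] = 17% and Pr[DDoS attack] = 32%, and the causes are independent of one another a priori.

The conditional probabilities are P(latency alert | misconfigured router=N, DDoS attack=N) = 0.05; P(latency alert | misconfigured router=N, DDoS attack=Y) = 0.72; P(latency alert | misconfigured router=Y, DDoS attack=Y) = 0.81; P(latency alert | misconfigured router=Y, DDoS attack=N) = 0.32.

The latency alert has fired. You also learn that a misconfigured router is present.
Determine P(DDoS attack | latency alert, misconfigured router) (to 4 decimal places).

Sum P(latency alert|·) weighted by the priors over both values of DDoS attack:
  P(latency alert | misconfigured router) = 0.32*0.68 + 0.81*0.32
        = 0.217600 + 0.259200 = 0.476800
The terms with DDoS attack present sum to 0.259200, so
  P(DDoS attack | latency alert, misconfigured router) = 0.259200 / 0.476800 ≈ 0.5436

P(DDoS attack | latency alert, misconfigured router) ≈ 0.5436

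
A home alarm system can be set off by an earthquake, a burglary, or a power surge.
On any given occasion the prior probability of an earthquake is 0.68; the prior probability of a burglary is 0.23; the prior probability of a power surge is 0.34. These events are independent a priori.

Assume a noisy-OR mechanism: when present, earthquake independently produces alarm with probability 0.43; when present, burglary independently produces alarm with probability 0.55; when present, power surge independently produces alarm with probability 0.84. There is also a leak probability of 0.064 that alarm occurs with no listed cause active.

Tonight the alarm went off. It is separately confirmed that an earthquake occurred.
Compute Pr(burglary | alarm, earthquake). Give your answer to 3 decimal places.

Under noisy-OR, P(alarm | causes) = 1 − (1−0.064)·∏(1−qᵢ) over the active causes.
Sum P(alarm|·) weighted by the priors over the 4 (burglary, power surge) configurations:
  P(alarm | earthquake) = 0.46648*0.77*0.66 + 0.914637*0.77*0.34 + 0.759916*0.23*0.66 + 0.961587*0.23*0.34
        = 0.237065 + 0.239452 + 0.115355 + 0.075196 = 0.667068
The terms with burglary present sum to 0.190551, so
  P(burglary | alarm, earthquake) = 0.190551 / 0.667068 ≈ 0.286

Pr(burglary | alarm, earthquake) ≈ 0.286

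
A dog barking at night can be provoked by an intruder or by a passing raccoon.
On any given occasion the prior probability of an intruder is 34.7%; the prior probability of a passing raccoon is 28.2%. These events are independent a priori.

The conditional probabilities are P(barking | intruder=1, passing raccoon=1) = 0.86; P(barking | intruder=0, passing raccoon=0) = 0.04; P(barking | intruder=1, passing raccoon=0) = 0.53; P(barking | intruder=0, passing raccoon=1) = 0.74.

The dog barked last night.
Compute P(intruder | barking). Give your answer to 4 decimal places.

P(barking) = 0.04×0.653×0.718 + 0.74×0.653×0.282 + 0.53×0.347×0.718 + 0.86×0.347×0.282 = 0.018754 + 0.136268 + 0.132047 + 0.084154 = 0.371223
Restricting to configurations with intruder present: 0.132047 + 0.084154 = 0.216201.
Hence the posterior is 0.216201/0.371223 ≈ 0.5824.

P(intruder | barking) ≈ 0.5824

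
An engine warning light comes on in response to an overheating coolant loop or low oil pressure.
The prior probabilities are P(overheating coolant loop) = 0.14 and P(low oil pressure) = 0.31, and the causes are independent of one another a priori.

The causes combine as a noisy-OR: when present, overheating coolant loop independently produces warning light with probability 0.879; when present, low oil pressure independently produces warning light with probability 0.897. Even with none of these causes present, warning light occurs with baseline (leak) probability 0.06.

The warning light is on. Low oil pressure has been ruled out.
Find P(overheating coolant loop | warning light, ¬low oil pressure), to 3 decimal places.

P(overheating coolant loop | warning light, ¬low oil pressure) ≈ 0.706

Under noisy-OR, P(warning light | causes) = 1 − (1−0.06)·∏(1−qᵢ) over the active causes.
Weight on overheating coolant loop=true, given the evidence: 0.88626×0.14 = 0.124076
Normalizer over all consistent configurations: 0.06×0.86 + 0.88626×0.14 = 0.175676
Posterior = 0.124076 / 0.175676 ≈ 0.706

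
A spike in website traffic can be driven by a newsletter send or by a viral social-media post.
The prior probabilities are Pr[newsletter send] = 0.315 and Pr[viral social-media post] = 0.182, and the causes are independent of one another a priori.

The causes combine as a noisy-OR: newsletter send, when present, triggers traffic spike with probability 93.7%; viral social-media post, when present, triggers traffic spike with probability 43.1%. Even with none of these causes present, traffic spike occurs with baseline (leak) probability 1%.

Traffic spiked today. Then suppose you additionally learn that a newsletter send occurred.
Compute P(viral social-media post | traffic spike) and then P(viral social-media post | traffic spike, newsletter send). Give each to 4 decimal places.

Under noisy-OR, P(traffic spike | causes) = 1 − (1−0.01)·∏(1−qᵢ) over the active causes.
Numerator (weight on configurations with viral social-media post): 0.054442 + 0.055295 = 0.109737
The normalizing constant is 0.01×0.685×0.818 + 0.43669×0.685×0.182 + 0.93763×0.315×0.818 + 0.964511×0.315×0.182 = 0.356939
Posterior = 0.109737 / 0.356939 ≈ 0.3074

Now condition on the additional information:
Numerator (weight on configurations with viral social-media post): 0.964511*0.182 = 0.175541
Normalizer over all consistent configurations: 0.93763*0.818 + 0.964511*0.182 = 0.942522
Posterior = 0.175541 / 0.942522 ≈ 0.1862

P(viral social-media post | traffic spike) ≈ 0.3074; P(viral social-media post | traffic spike, newsletter send) ≈ 0.1862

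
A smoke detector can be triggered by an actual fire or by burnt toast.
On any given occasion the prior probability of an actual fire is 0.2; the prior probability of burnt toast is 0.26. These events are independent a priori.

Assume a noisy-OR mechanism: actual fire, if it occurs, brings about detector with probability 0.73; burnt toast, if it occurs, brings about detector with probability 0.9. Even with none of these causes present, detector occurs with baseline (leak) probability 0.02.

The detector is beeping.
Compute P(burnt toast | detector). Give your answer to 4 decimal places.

Under noisy-OR, P(detector | causes) = 1 − (1−0.02)·∏(1−qᵢ) over the active causes.
Enumerate the 4 (actual fire, burnt toast) configurations and weight by the priors:
  P(detector) = 0.02×0.8×0.74 + 0.902×0.8×0.26 + 0.7354×0.2×0.74 + 0.97354×0.2×0.26
        = 0.011840 + 0.187616 + 0.108839 + 0.050624 = 0.358919
Keeping only the burnt toast-present terms gives 0.238240, so
  P(burnt toast | detector) = 0.238240 / 0.358919 ≈ 0.6638

P(burnt toast | detector) ≈ 0.6638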